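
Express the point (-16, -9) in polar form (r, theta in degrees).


r = sqrt((-16)^2 + (-9)^2) = 18.3576
theta = atan2(-9, -16) = 209.3578 degrees

r = 18.3576, theta = 209.3578 degrees


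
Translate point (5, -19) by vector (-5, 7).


Translation: (x+dx, y+dy) = (5+-5, -19+7) = (0, -12)

(0, -12)


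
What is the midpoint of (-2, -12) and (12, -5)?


Midpoint = ((-2+12)/2, (-12+-5)/2) = (5, -8.5)

(5, -8.5)


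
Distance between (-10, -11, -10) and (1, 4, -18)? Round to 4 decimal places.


d = sqrt((1--10)^2 + (4--11)^2 + (-18--10)^2) = 20.2485

20.2485


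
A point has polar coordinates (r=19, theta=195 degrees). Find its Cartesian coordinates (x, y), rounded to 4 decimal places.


x = 19 * cos(195) = -18.3526
y = 19 * sin(195) = -4.9176

(-18.3526, -4.9176)


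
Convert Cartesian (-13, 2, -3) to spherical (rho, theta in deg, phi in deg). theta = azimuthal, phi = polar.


rho = sqrt((-13)^2 + 2^2 + (-3)^2) = 13.4907
theta = atan2(2, -13) = 171.2538 deg
phi = acos(-3/13.4907) = 102.8486 deg

rho = 13.4907, theta = 171.2538 deg, phi = 102.8486 deg


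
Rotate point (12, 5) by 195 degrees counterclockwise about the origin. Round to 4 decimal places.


x' = 12*cos(195) - 5*sin(195) = -10.297
y' = 12*sin(195) + 5*cos(195) = -7.9355

(-10.297, -7.9355)


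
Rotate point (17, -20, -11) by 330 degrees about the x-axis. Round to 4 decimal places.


x' = 17
y' = -20*cos(330) - -11*sin(330) = -22.8205
z' = -20*sin(330) + -11*cos(330) = 0.4737

(17, -22.8205, 0.4737)


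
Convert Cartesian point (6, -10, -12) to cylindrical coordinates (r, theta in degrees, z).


r = sqrt(6^2 + (-10)^2) = 11.6619
theta = atan2(-10, 6) = 300.9638 deg
z = -12

r = 11.6619, theta = 300.9638 deg, z = -12


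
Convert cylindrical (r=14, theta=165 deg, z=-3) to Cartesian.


x = 14 * cos(165) = -13.523
y = 14 * sin(165) = 3.6235
z = -3

(-13.523, 3.6235, -3)


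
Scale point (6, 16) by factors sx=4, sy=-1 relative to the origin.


Scaling: (x*sx, y*sy) = (6*4, 16*-1) = (24, -16)

(24, -16)


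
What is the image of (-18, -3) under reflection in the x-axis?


Reflection across x-axis: (x, y) -> (x, -y)
(-18, -3) -> (-18, 3)

(-18, 3)


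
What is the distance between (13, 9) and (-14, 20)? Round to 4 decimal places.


d = sqrt((-14-13)^2 + (20-9)^2) = 29.1548

29.1548


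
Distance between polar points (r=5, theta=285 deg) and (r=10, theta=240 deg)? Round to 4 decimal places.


d = sqrt(r1^2 + r2^2 - 2*r1*r2*cos(t2-t1))
d = sqrt(5^2 + 10^2 - 2*5*10*cos(240-285)) = 7.3681

7.3681


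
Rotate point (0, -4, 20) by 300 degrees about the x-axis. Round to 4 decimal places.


x' = 0
y' = -4*cos(300) - 20*sin(300) = 15.3205
z' = -4*sin(300) + 20*cos(300) = 13.4641

(0, 15.3205, 13.4641)


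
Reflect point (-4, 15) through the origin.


Reflection through origin: (x, y) -> (-x, -y)
(-4, 15) -> (4, -15)

(4, -15)


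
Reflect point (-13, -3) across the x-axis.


Reflection across x-axis: (x, y) -> (x, -y)
(-13, -3) -> (-13, 3)

(-13, 3)


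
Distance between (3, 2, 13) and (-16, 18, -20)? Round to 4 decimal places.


d = sqrt((-16-3)^2 + (18-2)^2 + (-20-13)^2) = 41.3038

41.3038


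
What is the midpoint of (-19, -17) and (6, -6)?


Midpoint = ((-19+6)/2, (-17+-6)/2) = (-6.5, -11.5)

(-6.5, -11.5)


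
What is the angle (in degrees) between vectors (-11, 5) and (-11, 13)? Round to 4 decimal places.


dot = -11*-11 + 5*13 = 186
|u| = 12.083, |v| = 17.0294
cos(angle) = 0.9039
angle = 25.3197 degrees

25.3197 degrees


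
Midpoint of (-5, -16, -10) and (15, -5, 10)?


Midpoint = ((-5+15)/2, (-16+-5)/2, (-10+10)/2) = (5, -10.5, 0)

(5, -10.5, 0)


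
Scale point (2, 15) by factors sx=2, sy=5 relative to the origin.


Scaling: (x*sx, y*sy) = (2*2, 15*5) = (4, 75)

(4, 75)


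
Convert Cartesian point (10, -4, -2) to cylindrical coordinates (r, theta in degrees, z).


r = sqrt(10^2 + (-4)^2) = 10.7703
theta = atan2(-4, 10) = 338.1986 deg
z = -2

r = 10.7703, theta = 338.1986 deg, z = -2


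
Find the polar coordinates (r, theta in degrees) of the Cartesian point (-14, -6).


r = sqrt((-14)^2 + (-6)^2) = 15.2315
theta = atan2(-6, -14) = 203.1986 degrees

r = 15.2315, theta = 203.1986 degrees


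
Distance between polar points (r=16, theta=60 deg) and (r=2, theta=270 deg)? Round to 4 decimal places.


d = sqrt(r1^2 + r2^2 - 2*r1*r2*cos(t2-t1))
d = sqrt(16^2 + 2^2 - 2*16*2*cos(270-60)) = 17.7602

17.7602


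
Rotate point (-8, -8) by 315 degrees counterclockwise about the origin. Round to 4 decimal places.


x' = -8*cos(315) - -8*sin(315) = -11.3137
y' = -8*sin(315) + -8*cos(315) = 0

(-11.3137, 0)


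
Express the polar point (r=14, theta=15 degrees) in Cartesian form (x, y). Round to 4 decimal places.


x = 14 * cos(15) = 13.523
y = 14 * sin(15) = 3.6235

(13.523, 3.6235)


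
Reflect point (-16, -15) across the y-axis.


Reflection across y-axis: (x, y) -> (-x, y)
(-16, -15) -> (16, -15)

(16, -15)


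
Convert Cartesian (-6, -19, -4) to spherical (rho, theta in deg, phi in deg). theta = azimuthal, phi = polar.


rho = sqrt((-6)^2 + (-19)^2 + (-4)^2) = 20.3224
theta = atan2(-19, -6) = 252.4744 deg
phi = acos(-4/20.3224) = 101.3515 deg

rho = 20.3224, theta = 252.4744 deg, phi = 101.3515 deg


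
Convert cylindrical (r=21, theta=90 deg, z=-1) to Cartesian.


x = 21 * cos(90) = 0
y = 21 * sin(90) = 21
z = -1

(0, 21, -1)


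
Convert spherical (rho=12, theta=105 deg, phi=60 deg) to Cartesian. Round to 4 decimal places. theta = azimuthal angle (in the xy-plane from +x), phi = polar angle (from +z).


x = 12 * sin(60) * cos(105) = -2.6897
y = 12 * sin(60) * sin(105) = 10.0382
z = 12 * cos(60) = 6

(-2.6897, 10.0382, 6)


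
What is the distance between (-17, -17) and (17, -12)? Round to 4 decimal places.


d = sqrt((17--17)^2 + (-12--17)^2) = 34.3657

34.3657


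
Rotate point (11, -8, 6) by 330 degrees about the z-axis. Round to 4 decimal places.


x' = 11*cos(330) - -8*sin(330) = 5.5263
y' = 11*sin(330) + -8*cos(330) = -12.4282
z' = 6

(5.5263, -12.4282, 6)


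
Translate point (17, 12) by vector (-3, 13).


Translation: (x+dx, y+dy) = (17+-3, 12+13) = (14, 25)

(14, 25)


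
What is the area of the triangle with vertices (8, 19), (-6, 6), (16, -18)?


Area = |x1(y2-y3) + x2(y3-y1) + x3(y1-y2)| / 2
= |8*(6--18) + -6*(-18-19) + 16*(19-6)| / 2
= 311

311


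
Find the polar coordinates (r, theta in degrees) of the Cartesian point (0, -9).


r = sqrt(0^2 + (-9)^2) = 9
theta = atan2(-9, 0) = 270 degrees

r = 9, theta = 270 degrees


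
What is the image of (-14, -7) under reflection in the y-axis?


Reflection across y-axis: (x, y) -> (-x, y)
(-14, -7) -> (14, -7)

(14, -7)


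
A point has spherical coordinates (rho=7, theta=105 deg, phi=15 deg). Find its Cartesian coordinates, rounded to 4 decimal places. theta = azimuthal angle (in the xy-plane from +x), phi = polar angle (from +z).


x = 7 * sin(15) * cos(105) = -0.4689
y = 7 * sin(15) * sin(105) = 1.75
z = 7 * cos(15) = 6.7615

(-0.4689, 1.75, 6.7615)


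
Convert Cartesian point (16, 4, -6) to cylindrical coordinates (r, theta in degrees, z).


r = sqrt(16^2 + 4^2) = 16.4924
theta = atan2(4, 16) = 14.0362 deg
z = -6

r = 16.4924, theta = 14.0362 deg, z = -6


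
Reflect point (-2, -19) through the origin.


Reflection through origin: (x, y) -> (-x, -y)
(-2, -19) -> (2, 19)

(2, 19)


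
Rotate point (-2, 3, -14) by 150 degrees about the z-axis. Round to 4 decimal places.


x' = -2*cos(150) - 3*sin(150) = 0.2321
y' = -2*sin(150) + 3*cos(150) = -3.5981
z' = -14

(0.2321, -3.5981, -14)


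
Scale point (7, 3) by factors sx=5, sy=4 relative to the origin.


Scaling: (x*sx, y*sy) = (7*5, 3*4) = (35, 12)

(35, 12)


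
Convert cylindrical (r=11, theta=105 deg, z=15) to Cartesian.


x = 11 * cos(105) = -2.847
y = 11 * sin(105) = 10.6252
z = 15

(-2.847, 10.6252, 15)


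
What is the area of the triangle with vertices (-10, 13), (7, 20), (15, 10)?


Area = |x1(y2-y3) + x2(y3-y1) + x3(y1-y2)| / 2
= |-10*(20-10) + 7*(10-13) + 15*(13-20)| / 2
= 113

113


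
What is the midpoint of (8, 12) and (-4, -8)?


Midpoint = ((8+-4)/2, (12+-8)/2) = (2, 2)

(2, 2)


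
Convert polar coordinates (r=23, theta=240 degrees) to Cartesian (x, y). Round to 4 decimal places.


x = 23 * cos(240) = -11.5
y = 23 * sin(240) = -19.9186

(-11.5, -19.9186)


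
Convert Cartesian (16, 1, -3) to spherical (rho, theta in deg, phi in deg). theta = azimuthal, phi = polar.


rho = sqrt(16^2 + 1^2 + (-3)^2) = 16.3095
theta = atan2(1, 16) = 3.5763 deg
phi = acos(-3/16.3095) = 100.5994 deg

rho = 16.3095, theta = 3.5763 deg, phi = 100.5994 deg


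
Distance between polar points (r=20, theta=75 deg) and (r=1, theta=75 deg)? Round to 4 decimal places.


d = sqrt(r1^2 + r2^2 - 2*r1*r2*cos(t2-t1))
d = sqrt(20^2 + 1^2 - 2*20*1*cos(75-75)) = 19

19


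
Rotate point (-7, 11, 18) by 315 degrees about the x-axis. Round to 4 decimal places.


x' = -7
y' = 11*cos(315) - 18*sin(315) = 20.5061
z' = 11*sin(315) + 18*cos(315) = 4.9497

(-7, 20.5061, 4.9497)


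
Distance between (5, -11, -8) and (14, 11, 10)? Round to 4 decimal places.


d = sqrt((14-5)^2 + (11--11)^2 + (10--8)^2) = 29.8161

29.8161


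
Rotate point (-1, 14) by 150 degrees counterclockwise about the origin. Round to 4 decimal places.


x' = -1*cos(150) - 14*sin(150) = -6.134
y' = -1*sin(150) + 14*cos(150) = -12.6244

(-6.134, -12.6244)


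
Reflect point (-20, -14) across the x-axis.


Reflection across x-axis: (x, y) -> (x, -y)
(-20, -14) -> (-20, 14)

(-20, 14)


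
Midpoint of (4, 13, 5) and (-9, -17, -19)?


Midpoint = ((4+-9)/2, (13+-17)/2, (5+-19)/2) = (-2.5, -2, -7)

(-2.5, -2, -7)


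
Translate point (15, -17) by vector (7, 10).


Translation: (x+dx, y+dy) = (15+7, -17+10) = (22, -7)

(22, -7)


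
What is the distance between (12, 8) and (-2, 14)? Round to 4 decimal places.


d = sqrt((-2-12)^2 + (14-8)^2) = 15.2315

15.2315


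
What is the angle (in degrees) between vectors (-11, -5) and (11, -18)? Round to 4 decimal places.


dot = -11*11 + -5*-18 = -31
|u| = 12.083, |v| = 21.095
cos(angle) = -0.1216
angle = 96.9856 degrees

96.9856 degrees


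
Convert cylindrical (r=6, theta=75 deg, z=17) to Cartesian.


x = 6 * cos(75) = 1.5529
y = 6 * sin(75) = 5.7956
z = 17

(1.5529, 5.7956, 17)


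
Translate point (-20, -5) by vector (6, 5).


Translation: (x+dx, y+dy) = (-20+6, -5+5) = (-14, 0)

(-14, 0)


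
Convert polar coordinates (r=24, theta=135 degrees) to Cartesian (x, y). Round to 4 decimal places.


x = 24 * cos(135) = -16.9706
y = 24 * sin(135) = 16.9706

(-16.9706, 16.9706)


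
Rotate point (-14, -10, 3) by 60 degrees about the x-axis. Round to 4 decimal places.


x' = -14
y' = -10*cos(60) - 3*sin(60) = -7.5981
z' = -10*sin(60) + 3*cos(60) = -7.1603

(-14, -7.5981, -7.1603)


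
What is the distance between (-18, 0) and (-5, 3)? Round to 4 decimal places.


d = sqrt((-5--18)^2 + (3-0)^2) = 13.3417

13.3417


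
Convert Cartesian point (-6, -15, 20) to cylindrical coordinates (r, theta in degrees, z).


r = sqrt((-6)^2 + (-15)^2) = 16.1555
theta = atan2(-15, -6) = 248.1986 deg
z = 20

r = 16.1555, theta = 248.1986 deg, z = 20


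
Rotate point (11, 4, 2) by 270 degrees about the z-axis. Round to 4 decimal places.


x' = 11*cos(270) - 4*sin(270) = 4
y' = 11*sin(270) + 4*cos(270) = -11
z' = 2

(4, -11, 2)


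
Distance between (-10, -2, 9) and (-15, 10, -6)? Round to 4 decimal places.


d = sqrt((-15--10)^2 + (10--2)^2 + (-6-9)^2) = 19.8494

19.8494


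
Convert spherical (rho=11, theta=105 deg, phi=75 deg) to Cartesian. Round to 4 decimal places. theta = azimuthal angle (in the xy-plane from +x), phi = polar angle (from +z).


x = 11 * sin(75) * cos(105) = -2.75
y = 11 * sin(75) * sin(105) = 10.2631
z = 11 * cos(75) = 2.847

(-2.75, 10.2631, 2.847)


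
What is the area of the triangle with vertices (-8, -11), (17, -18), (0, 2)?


Area = |x1(y2-y3) + x2(y3-y1) + x3(y1-y2)| / 2
= |-8*(-18-2) + 17*(2--11) + 0*(-11--18)| / 2
= 190.5

190.5


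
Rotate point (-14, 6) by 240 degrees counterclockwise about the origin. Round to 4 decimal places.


x' = -14*cos(240) - 6*sin(240) = 12.1962
y' = -14*sin(240) + 6*cos(240) = 9.1244

(12.1962, 9.1244)


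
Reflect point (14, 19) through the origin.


Reflection through origin: (x, y) -> (-x, -y)
(14, 19) -> (-14, -19)

(-14, -19)


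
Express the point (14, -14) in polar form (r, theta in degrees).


r = sqrt(14^2 + (-14)^2) = 19.799
theta = atan2(-14, 14) = 315 degrees

r = 19.799, theta = 315 degrees


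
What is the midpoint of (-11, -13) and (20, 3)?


Midpoint = ((-11+20)/2, (-13+3)/2) = (4.5, -5)

(4.5, -5)


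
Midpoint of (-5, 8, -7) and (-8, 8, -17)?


Midpoint = ((-5+-8)/2, (8+8)/2, (-7+-17)/2) = (-6.5, 8, -12)

(-6.5, 8, -12)


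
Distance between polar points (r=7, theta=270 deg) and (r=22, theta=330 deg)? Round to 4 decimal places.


d = sqrt(r1^2 + r2^2 - 2*r1*r2*cos(t2-t1))
d = sqrt(7^2 + 22^2 - 2*7*22*cos(330-270)) = 19.4679

19.4679


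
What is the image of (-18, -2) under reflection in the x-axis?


Reflection across x-axis: (x, y) -> (x, -y)
(-18, -2) -> (-18, 2)

(-18, 2)


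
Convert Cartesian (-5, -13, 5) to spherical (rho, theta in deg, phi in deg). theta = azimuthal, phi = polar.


rho = sqrt((-5)^2 + (-13)^2 + 5^2) = 14.7986
theta = atan2(-13, -5) = 248.9625 deg
phi = acos(5/14.7986) = 70.2529 deg

rho = 14.7986, theta = 248.9625 deg, phi = 70.2529 deg


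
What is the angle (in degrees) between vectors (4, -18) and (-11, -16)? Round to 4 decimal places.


dot = 4*-11 + -18*-16 = 244
|u| = 18.4391, |v| = 19.4165
cos(angle) = 0.6815
angle = 47.0373 degrees

47.0373 degrees


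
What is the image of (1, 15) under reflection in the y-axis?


Reflection across y-axis: (x, y) -> (-x, y)
(1, 15) -> (-1, 15)

(-1, 15)


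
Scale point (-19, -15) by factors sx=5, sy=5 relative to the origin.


Scaling: (x*sx, y*sy) = (-19*5, -15*5) = (-95, -75)

(-95, -75)


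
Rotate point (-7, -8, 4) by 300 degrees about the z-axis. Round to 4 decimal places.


x' = -7*cos(300) - -8*sin(300) = -10.4282
y' = -7*sin(300) + -8*cos(300) = 2.0622
z' = 4

(-10.4282, 2.0622, 4)


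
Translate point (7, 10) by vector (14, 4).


Translation: (x+dx, y+dy) = (7+14, 10+4) = (21, 14)

(21, 14)


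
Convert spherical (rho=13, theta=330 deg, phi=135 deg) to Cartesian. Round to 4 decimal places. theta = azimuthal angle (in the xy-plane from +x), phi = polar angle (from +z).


x = 13 * sin(135) * cos(330) = 7.9608
y = 13 * sin(135) * sin(330) = -4.5962
z = 13 * cos(135) = -9.1924

(7.9608, -4.5962, -9.1924)


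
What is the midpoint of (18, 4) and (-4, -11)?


Midpoint = ((18+-4)/2, (4+-11)/2) = (7, -3.5)

(7, -3.5)


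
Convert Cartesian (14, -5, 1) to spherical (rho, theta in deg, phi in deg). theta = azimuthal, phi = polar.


rho = sqrt(14^2 + (-5)^2 + 1^2) = 14.8997
theta = atan2(-5, 14) = 340.3462 deg
phi = acos(1/14.8997) = 86.1517 deg

rho = 14.8997, theta = 340.3462 deg, phi = 86.1517 deg


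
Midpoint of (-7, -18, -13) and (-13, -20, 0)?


Midpoint = ((-7+-13)/2, (-18+-20)/2, (-13+0)/2) = (-10, -19, -6.5)

(-10, -19, -6.5)


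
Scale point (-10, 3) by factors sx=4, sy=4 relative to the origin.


Scaling: (x*sx, y*sy) = (-10*4, 3*4) = (-40, 12)

(-40, 12)


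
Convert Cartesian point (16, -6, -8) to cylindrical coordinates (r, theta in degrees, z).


r = sqrt(16^2 + (-6)^2) = 17.088
theta = atan2(-6, 16) = 339.444 deg
z = -8

r = 17.088, theta = 339.444 deg, z = -8


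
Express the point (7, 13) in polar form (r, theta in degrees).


r = sqrt(7^2 + 13^2) = 14.7648
theta = atan2(13, 7) = 61.6992 degrees

r = 14.7648, theta = 61.6992 degrees


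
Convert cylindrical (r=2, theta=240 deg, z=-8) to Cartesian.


x = 2 * cos(240) = -1
y = 2 * sin(240) = -1.7321
z = -8

(-1, -1.7321, -8)


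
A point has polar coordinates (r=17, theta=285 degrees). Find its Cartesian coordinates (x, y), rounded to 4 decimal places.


x = 17 * cos(285) = 4.3999
y = 17 * sin(285) = -16.4207

(4.3999, -16.4207)


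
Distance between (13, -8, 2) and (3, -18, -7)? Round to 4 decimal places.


d = sqrt((3-13)^2 + (-18--8)^2 + (-7-2)^2) = 16.7631

16.7631


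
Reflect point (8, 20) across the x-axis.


Reflection across x-axis: (x, y) -> (x, -y)
(8, 20) -> (8, -20)

(8, -20)


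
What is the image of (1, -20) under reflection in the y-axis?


Reflection across y-axis: (x, y) -> (-x, y)
(1, -20) -> (-1, -20)

(-1, -20)


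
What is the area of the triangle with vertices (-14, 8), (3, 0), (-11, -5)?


Area = |x1(y2-y3) + x2(y3-y1) + x3(y1-y2)| / 2
= |-14*(0--5) + 3*(-5-8) + -11*(8-0)| / 2
= 98.5

98.5


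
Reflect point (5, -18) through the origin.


Reflection through origin: (x, y) -> (-x, -y)
(5, -18) -> (-5, 18)

(-5, 18)


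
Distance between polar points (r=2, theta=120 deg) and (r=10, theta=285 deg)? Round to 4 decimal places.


d = sqrt(r1^2 + r2^2 - 2*r1*r2*cos(t2-t1))
d = sqrt(2^2 + 10^2 - 2*2*10*cos(285-120)) = 11.9431

11.9431


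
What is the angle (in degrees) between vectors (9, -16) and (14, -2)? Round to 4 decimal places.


dot = 9*14 + -16*-2 = 158
|u| = 18.3576, |v| = 14.1421
cos(angle) = 0.6086
angle = 52.5121 degrees

52.5121 degrees


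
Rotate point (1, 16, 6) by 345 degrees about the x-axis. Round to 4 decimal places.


x' = 1
y' = 16*cos(345) - 6*sin(345) = 17.0077
z' = 16*sin(345) + 6*cos(345) = 1.6545

(1, 17.0077, 1.6545)


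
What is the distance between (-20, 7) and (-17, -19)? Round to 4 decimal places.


d = sqrt((-17--20)^2 + (-19-7)^2) = 26.1725

26.1725


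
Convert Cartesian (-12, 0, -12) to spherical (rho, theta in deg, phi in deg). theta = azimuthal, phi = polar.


rho = sqrt((-12)^2 + 0^2 + (-12)^2) = 16.9706
theta = atan2(0, -12) = 180 deg
phi = acos(-12/16.9706) = 135 deg

rho = 16.9706, theta = 180 deg, phi = 135 deg


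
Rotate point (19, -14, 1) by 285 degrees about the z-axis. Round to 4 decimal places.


x' = 19*cos(285) - -14*sin(285) = -8.6054
y' = 19*sin(285) + -14*cos(285) = -21.9761
z' = 1

(-8.6054, -21.9761, 1)


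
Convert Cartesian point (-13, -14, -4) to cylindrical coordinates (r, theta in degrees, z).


r = sqrt((-13)^2 + (-14)^2) = 19.105
theta = atan2(-14, -13) = 227.1211 deg
z = -4

r = 19.105, theta = 227.1211 deg, z = -4


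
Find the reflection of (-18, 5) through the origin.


Reflection through origin: (x, y) -> (-x, -y)
(-18, 5) -> (18, -5)

(18, -5)


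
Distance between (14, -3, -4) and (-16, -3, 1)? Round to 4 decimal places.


d = sqrt((-16-14)^2 + (-3--3)^2 + (1--4)^2) = 30.4138

30.4138


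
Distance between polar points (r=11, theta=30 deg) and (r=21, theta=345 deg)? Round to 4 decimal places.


d = sqrt(r1^2 + r2^2 - 2*r1*r2*cos(t2-t1))
d = sqrt(11^2 + 21^2 - 2*11*21*cos(345-30)) = 15.34

15.34


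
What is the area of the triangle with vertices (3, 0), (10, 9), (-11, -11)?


Area = |x1(y2-y3) + x2(y3-y1) + x3(y1-y2)| / 2
= |3*(9--11) + 10*(-11-0) + -11*(0-9)| / 2
= 24.5

24.5


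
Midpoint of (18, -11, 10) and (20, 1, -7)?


Midpoint = ((18+20)/2, (-11+1)/2, (10+-7)/2) = (19, -5, 1.5)

(19, -5, 1.5)


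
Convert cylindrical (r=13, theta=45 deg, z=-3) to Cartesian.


x = 13 * cos(45) = 9.1924
y = 13 * sin(45) = 9.1924
z = -3

(9.1924, 9.1924, -3)


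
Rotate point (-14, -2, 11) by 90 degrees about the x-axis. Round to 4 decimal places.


x' = -14
y' = -2*cos(90) - 11*sin(90) = -11
z' = -2*sin(90) + 11*cos(90) = -2

(-14, -11, -2)


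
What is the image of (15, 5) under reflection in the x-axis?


Reflection across x-axis: (x, y) -> (x, -y)
(15, 5) -> (15, -5)

(15, -5)


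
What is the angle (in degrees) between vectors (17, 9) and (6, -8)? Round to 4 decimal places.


dot = 17*6 + 9*-8 = 30
|u| = 19.2354, |v| = 10
cos(angle) = 0.156
angle = 81.0274 degrees

81.0274 degrees


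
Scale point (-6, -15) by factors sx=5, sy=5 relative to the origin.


Scaling: (x*sx, y*sy) = (-6*5, -15*5) = (-30, -75)

(-30, -75)


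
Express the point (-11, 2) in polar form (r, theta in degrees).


r = sqrt((-11)^2 + 2^2) = 11.1803
theta = atan2(2, -11) = 169.6952 degrees

r = 11.1803, theta = 169.6952 degrees


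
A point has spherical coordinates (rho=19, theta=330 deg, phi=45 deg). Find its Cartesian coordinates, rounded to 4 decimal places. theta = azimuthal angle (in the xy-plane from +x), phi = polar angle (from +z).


x = 19 * sin(45) * cos(330) = 11.6351
y = 19 * sin(45) * sin(330) = -6.7175
z = 19 * cos(45) = 13.435

(11.6351, -6.7175, 13.435)


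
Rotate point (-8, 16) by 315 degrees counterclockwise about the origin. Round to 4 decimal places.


x' = -8*cos(315) - 16*sin(315) = 5.6569
y' = -8*sin(315) + 16*cos(315) = 16.9706

(5.6569, 16.9706)


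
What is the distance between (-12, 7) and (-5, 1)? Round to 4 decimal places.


d = sqrt((-5--12)^2 + (1-7)^2) = 9.2195

9.2195


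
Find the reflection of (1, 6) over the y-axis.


Reflection across y-axis: (x, y) -> (-x, y)
(1, 6) -> (-1, 6)

(-1, 6)


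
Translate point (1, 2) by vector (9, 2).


Translation: (x+dx, y+dy) = (1+9, 2+2) = (10, 4)

(10, 4)


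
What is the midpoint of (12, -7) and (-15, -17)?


Midpoint = ((12+-15)/2, (-7+-17)/2) = (-1.5, -12)

(-1.5, -12)


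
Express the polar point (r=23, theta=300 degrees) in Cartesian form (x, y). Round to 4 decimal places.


x = 23 * cos(300) = 11.5
y = 23 * sin(300) = -19.9186

(11.5, -19.9186)


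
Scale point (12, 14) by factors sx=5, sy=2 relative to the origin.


Scaling: (x*sx, y*sy) = (12*5, 14*2) = (60, 28)

(60, 28)


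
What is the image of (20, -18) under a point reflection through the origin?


Reflection through origin: (x, y) -> (-x, -y)
(20, -18) -> (-20, 18)

(-20, 18)


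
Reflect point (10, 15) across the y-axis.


Reflection across y-axis: (x, y) -> (-x, y)
(10, 15) -> (-10, 15)

(-10, 15)


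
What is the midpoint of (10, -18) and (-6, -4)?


Midpoint = ((10+-6)/2, (-18+-4)/2) = (2, -11)

(2, -11)


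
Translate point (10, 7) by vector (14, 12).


Translation: (x+dx, y+dy) = (10+14, 7+12) = (24, 19)

(24, 19)


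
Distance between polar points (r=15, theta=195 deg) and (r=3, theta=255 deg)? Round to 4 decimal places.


d = sqrt(r1^2 + r2^2 - 2*r1*r2*cos(t2-t1))
d = sqrt(15^2 + 3^2 - 2*15*3*cos(255-195)) = 13.7477

13.7477


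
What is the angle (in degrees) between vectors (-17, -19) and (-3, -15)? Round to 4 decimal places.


dot = -17*-3 + -19*-15 = 336
|u| = 25.4951, |v| = 15.2971
cos(angle) = 0.8615
angle = 30.5102 degrees

30.5102 degrees


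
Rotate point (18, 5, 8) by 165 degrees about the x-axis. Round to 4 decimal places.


x' = 18
y' = 5*cos(165) - 8*sin(165) = -6.9002
z' = 5*sin(165) + 8*cos(165) = -6.4333

(18, -6.9002, -6.4333)


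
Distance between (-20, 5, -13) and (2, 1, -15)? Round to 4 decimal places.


d = sqrt((2--20)^2 + (1-5)^2 + (-15--13)^2) = 22.4499

22.4499


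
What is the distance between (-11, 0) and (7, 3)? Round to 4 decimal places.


d = sqrt((7--11)^2 + (3-0)^2) = 18.2483

18.2483


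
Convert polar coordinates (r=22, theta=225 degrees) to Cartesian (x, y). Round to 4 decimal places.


x = 22 * cos(225) = -15.5563
y = 22 * sin(225) = -15.5563

(-15.5563, -15.5563)


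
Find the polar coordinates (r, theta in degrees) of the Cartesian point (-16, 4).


r = sqrt((-16)^2 + 4^2) = 16.4924
theta = atan2(4, -16) = 165.9638 degrees

r = 16.4924, theta = 165.9638 degrees


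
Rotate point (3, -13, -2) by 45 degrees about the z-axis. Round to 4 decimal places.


x' = 3*cos(45) - -13*sin(45) = 11.3137
y' = 3*sin(45) + -13*cos(45) = -7.0711
z' = -2

(11.3137, -7.0711, -2)


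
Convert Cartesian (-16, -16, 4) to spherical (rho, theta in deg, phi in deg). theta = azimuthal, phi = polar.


rho = sqrt((-16)^2 + (-16)^2 + 4^2) = 22.9783
theta = atan2(-16, -16) = 225 deg
phi = acos(4/22.9783) = 79.975 deg

rho = 22.9783, theta = 225 deg, phi = 79.975 deg


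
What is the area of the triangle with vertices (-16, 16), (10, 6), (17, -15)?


Area = |x1(y2-y3) + x2(y3-y1) + x3(y1-y2)| / 2
= |-16*(6--15) + 10*(-15-16) + 17*(16-6)| / 2
= 238

238


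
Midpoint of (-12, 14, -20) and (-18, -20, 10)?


Midpoint = ((-12+-18)/2, (14+-20)/2, (-20+10)/2) = (-15, -3, -5)

(-15, -3, -5)


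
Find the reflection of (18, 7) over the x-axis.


Reflection across x-axis: (x, y) -> (x, -y)
(18, 7) -> (18, -7)

(18, -7)


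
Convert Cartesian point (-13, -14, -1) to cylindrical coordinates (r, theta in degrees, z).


r = sqrt((-13)^2 + (-14)^2) = 19.105
theta = atan2(-14, -13) = 227.1211 deg
z = -1

r = 19.105, theta = 227.1211 deg, z = -1


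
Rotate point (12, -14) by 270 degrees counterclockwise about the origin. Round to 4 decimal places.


x' = 12*cos(270) - -14*sin(270) = -14
y' = 12*sin(270) + -14*cos(270) = -12

(-14, -12)


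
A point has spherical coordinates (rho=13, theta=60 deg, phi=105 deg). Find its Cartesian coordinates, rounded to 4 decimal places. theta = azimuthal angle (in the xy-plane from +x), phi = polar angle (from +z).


x = 13 * sin(105) * cos(60) = 6.2785
y = 13 * sin(105) * sin(60) = 10.8747
z = 13 * cos(105) = -3.3646

(6.2785, 10.8747, -3.3646)


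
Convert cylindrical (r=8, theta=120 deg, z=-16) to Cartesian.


x = 8 * cos(120) = -4
y = 8 * sin(120) = 6.9282
z = -16

(-4, 6.9282, -16)


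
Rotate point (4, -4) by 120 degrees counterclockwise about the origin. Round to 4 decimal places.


x' = 4*cos(120) - -4*sin(120) = 1.4641
y' = 4*sin(120) + -4*cos(120) = 5.4641

(1.4641, 5.4641)


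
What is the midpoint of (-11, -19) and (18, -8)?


Midpoint = ((-11+18)/2, (-19+-8)/2) = (3.5, -13.5)

(3.5, -13.5)


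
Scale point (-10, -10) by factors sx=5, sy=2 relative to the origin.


Scaling: (x*sx, y*sy) = (-10*5, -10*2) = (-50, -20)

(-50, -20)


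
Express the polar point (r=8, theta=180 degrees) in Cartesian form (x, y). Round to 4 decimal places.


x = 8 * cos(180) = -8
y = 8 * sin(180) = 0

(-8, 0)


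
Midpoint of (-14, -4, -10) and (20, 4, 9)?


Midpoint = ((-14+20)/2, (-4+4)/2, (-10+9)/2) = (3, 0, -0.5)

(3, 0, -0.5)


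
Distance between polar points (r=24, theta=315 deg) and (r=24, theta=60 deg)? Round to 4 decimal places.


d = sqrt(r1^2 + r2^2 - 2*r1*r2*cos(t2-t1))
d = sqrt(24^2 + 24^2 - 2*24*24*cos(60-315)) = 38.081

38.081


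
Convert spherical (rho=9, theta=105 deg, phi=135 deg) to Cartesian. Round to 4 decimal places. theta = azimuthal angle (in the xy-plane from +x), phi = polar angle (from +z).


x = 9 * sin(135) * cos(105) = -1.6471
y = 9 * sin(135) * sin(105) = 6.1471
z = 9 * cos(135) = -6.364

(-1.6471, 6.1471, -6.364)


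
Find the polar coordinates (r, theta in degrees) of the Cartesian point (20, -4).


r = sqrt(20^2 + (-4)^2) = 20.3961
theta = atan2(-4, 20) = 348.6901 degrees

r = 20.3961, theta = 348.6901 degrees


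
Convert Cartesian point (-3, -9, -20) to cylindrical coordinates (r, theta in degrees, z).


r = sqrt((-3)^2 + (-9)^2) = 9.4868
theta = atan2(-9, -3) = 251.5651 deg
z = -20

r = 9.4868, theta = 251.5651 deg, z = -20


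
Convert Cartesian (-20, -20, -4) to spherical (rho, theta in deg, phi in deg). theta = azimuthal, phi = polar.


rho = sqrt((-20)^2 + (-20)^2 + (-4)^2) = 28.5657
theta = atan2(-20, -20) = 225 deg
phi = acos(-4/28.5657) = 98.0495 deg

rho = 28.5657, theta = 225 deg, phi = 98.0495 deg


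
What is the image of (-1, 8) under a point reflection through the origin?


Reflection through origin: (x, y) -> (-x, -y)
(-1, 8) -> (1, -8)

(1, -8)


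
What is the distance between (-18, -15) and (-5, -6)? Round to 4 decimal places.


d = sqrt((-5--18)^2 + (-6--15)^2) = 15.8114

15.8114


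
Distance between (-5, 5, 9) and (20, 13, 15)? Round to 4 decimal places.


d = sqrt((20--5)^2 + (13-5)^2 + (15-9)^2) = 26.9258

26.9258


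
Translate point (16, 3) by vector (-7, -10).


Translation: (x+dx, y+dy) = (16+-7, 3+-10) = (9, -7)

(9, -7)


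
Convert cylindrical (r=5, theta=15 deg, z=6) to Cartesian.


x = 5 * cos(15) = 4.8296
y = 5 * sin(15) = 1.2941
z = 6

(4.8296, 1.2941, 6)


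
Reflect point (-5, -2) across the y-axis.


Reflection across y-axis: (x, y) -> (-x, y)
(-5, -2) -> (5, -2)

(5, -2)


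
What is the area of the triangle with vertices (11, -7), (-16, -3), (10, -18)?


Area = |x1(y2-y3) + x2(y3-y1) + x3(y1-y2)| / 2
= |11*(-3--18) + -16*(-18--7) + 10*(-7--3)| / 2
= 150.5

150.5


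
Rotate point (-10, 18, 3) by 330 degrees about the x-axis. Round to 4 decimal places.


x' = -10
y' = 18*cos(330) - 3*sin(330) = 17.0885
z' = 18*sin(330) + 3*cos(330) = -6.4019

(-10, 17.0885, -6.4019)


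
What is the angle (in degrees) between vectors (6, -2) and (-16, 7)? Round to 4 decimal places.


dot = 6*-16 + -2*7 = -110
|u| = 6.3246, |v| = 17.4642
cos(angle) = -0.9959
angle = 174.8056 degrees

174.8056 degrees


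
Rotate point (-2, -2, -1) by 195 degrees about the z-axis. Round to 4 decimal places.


x' = -2*cos(195) - -2*sin(195) = 1.4142
y' = -2*sin(195) + -2*cos(195) = 2.4495
z' = -1

(1.4142, 2.4495, -1)


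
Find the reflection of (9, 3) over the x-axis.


Reflection across x-axis: (x, y) -> (x, -y)
(9, 3) -> (9, -3)

(9, -3)


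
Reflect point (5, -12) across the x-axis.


Reflection across x-axis: (x, y) -> (x, -y)
(5, -12) -> (5, 12)

(5, 12)


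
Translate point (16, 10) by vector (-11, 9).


Translation: (x+dx, y+dy) = (16+-11, 10+9) = (5, 19)

(5, 19)


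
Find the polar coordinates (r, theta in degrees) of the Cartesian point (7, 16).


r = sqrt(7^2 + 16^2) = 17.4642
theta = atan2(16, 7) = 66.3706 degrees

r = 17.4642, theta = 66.3706 degrees


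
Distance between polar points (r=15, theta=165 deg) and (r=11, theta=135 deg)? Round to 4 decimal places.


d = sqrt(r1^2 + r2^2 - 2*r1*r2*cos(t2-t1))
d = sqrt(15^2 + 11^2 - 2*15*11*cos(135-165)) = 7.7596

7.7596


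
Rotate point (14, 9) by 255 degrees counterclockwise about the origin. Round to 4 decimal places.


x' = 14*cos(255) - 9*sin(255) = 5.0699
y' = 14*sin(255) + 9*cos(255) = -15.8523

(5.0699, -15.8523)


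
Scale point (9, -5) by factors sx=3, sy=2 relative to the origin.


Scaling: (x*sx, y*sy) = (9*3, -5*2) = (27, -10)

(27, -10)


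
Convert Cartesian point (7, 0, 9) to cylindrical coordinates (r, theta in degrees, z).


r = sqrt(7^2 + 0^2) = 7
theta = atan2(0, 7) = 0 deg
z = 9

r = 7, theta = 0 deg, z = 9


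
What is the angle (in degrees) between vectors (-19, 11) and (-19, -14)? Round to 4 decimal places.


dot = -19*-19 + 11*-14 = 207
|u| = 21.9545, |v| = 23.6008
cos(angle) = 0.3995
angle = 66.4529 degrees

66.4529 degrees


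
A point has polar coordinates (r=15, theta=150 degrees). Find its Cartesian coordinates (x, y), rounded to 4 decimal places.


x = 15 * cos(150) = -12.9904
y = 15 * sin(150) = 7.5

(-12.9904, 7.5)


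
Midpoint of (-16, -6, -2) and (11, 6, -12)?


Midpoint = ((-16+11)/2, (-6+6)/2, (-2+-12)/2) = (-2.5, 0, -7)

(-2.5, 0, -7)


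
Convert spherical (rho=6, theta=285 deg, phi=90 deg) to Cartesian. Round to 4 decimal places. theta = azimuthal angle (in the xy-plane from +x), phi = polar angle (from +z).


x = 6 * sin(90) * cos(285) = 1.5529
y = 6 * sin(90) * sin(285) = -5.7956
z = 6 * cos(90) = 0

(1.5529, -5.7956, 0)


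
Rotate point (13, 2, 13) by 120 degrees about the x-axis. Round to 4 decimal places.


x' = 13
y' = 2*cos(120) - 13*sin(120) = -12.2583
z' = 2*sin(120) + 13*cos(120) = -4.7679

(13, -12.2583, -4.7679)


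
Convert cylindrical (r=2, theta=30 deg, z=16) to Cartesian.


x = 2 * cos(30) = 1.7321
y = 2 * sin(30) = 1
z = 16

(1.7321, 1, 16)


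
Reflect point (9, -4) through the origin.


Reflection through origin: (x, y) -> (-x, -y)
(9, -4) -> (-9, 4)

(-9, 4)


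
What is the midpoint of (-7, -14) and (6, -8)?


Midpoint = ((-7+6)/2, (-14+-8)/2) = (-0.5, -11)

(-0.5, -11)


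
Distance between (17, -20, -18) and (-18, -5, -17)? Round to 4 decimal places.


d = sqrt((-18-17)^2 + (-5--20)^2 + (-17--18)^2) = 38.092

38.092


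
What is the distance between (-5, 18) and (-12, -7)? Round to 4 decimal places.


d = sqrt((-12--5)^2 + (-7-18)^2) = 25.9615

25.9615


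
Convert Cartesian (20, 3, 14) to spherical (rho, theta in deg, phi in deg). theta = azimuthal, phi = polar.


rho = sqrt(20^2 + 3^2 + 14^2) = 24.5967
theta = atan2(3, 20) = 8.5308 deg
phi = acos(14/24.5967) = 55.3069 deg

rho = 24.5967, theta = 8.5308 deg, phi = 55.3069 deg


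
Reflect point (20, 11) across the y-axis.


Reflection across y-axis: (x, y) -> (-x, y)
(20, 11) -> (-20, 11)

(-20, 11)


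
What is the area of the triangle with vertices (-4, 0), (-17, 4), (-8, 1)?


Area = |x1(y2-y3) + x2(y3-y1) + x3(y1-y2)| / 2
= |-4*(4-1) + -17*(1-0) + -8*(0-4)| / 2
= 1.5

1.5


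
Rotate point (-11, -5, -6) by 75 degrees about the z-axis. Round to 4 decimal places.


x' = -11*cos(75) - -5*sin(75) = 1.9826
y' = -11*sin(75) + -5*cos(75) = -11.9193
z' = -6

(1.9826, -11.9193, -6)


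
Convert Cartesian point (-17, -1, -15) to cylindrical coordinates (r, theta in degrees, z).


r = sqrt((-17)^2 + (-1)^2) = 17.0294
theta = atan2(-1, -17) = 183.3665 deg
z = -15

r = 17.0294, theta = 183.3665 deg, z = -15


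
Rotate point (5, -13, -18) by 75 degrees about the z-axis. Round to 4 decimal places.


x' = 5*cos(75) - -13*sin(75) = 13.8511
y' = 5*sin(75) + -13*cos(75) = 1.465
z' = -18

(13.8511, 1.465, -18)


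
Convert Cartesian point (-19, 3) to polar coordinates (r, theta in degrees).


r = sqrt((-19)^2 + 3^2) = 19.2354
theta = atan2(3, -19) = 171.0274 degrees

r = 19.2354, theta = 171.0274 degrees


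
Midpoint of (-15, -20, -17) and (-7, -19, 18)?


Midpoint = ((-15+-7)/2, (-20+-19)/2, (-17+18)/2) = (-11, -19.5, 0.5)

(-11, -19.5, 0.5)


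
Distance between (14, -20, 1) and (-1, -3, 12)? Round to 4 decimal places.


d = sqrt((-1-14)^2 + (-3--20)^2 + (12-1)^2) = 25.1992

25.1992


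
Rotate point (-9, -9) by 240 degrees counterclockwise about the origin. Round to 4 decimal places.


x' = -9*cos(240) - -9*sin(240) = -3.2942
y' = -9*sin(240) + -9*cos(240) = 12.2942

(-3.2942, 12.2942)


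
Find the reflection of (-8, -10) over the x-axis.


Reflection across x-axis: (x, y) -> (x, -y)
(-8, -10) -> (-8, 10)

(-8, 10)


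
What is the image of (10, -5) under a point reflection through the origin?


Reflection through origin: (x, y) -> (-x, -y)
(10, -5) -> (-10, 5)

(-10, 5)


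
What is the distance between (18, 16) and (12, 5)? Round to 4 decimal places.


d = sqrt((12-18)^2 + (5-16)^2) = 12.53

12.53


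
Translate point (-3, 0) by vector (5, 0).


Translation: (x+dx, y+dy) = (-3+5, 0+0) = (2, 0)

(2, 0)


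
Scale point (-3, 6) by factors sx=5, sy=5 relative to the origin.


Scaling: (x*sx, y*sy) = (-3*5, 6*5) = (-15, 30)

(-15, 30)


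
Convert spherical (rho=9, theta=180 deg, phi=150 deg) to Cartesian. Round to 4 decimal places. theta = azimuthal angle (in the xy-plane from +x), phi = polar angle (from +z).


x = 9 * sin(150) * cos(180) = -4.5
y = 9 * sin(150) * sin(180) = 0
z = 9 * cos(150) = -7.7942

(-4.5, 0, -7.7942)


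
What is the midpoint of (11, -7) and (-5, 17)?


Midpoint = ((11+-5)/2, (-7+17)/2) = (3, 5)

(3, 5)


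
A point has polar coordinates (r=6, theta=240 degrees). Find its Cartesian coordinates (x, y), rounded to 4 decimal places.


x = 6 * cos(240) = -3
y = 6 * sin(240) = -5.1962

(-3, -5.1962)


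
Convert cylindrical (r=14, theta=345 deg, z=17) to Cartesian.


x = 14 * cos(345) = 13.523
y = 14 * sin(345) = -3.6235
z = 17

(13.523, -3.6235, 17)


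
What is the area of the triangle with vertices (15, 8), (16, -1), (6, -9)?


Area = |x1(y2-y3) + x2(y3-y1) + x3(y1-y2)| / 2
= |15*(-1--9) + 16*(-9-8) + 6*(8--1)| / 2
= 49

49


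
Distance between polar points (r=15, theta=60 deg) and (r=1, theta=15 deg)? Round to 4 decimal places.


d = sqrt(r1^2 + r2^2 - 2*r1*r2*cos(t2-t1))
d = sqrt(15^2 + 1^2 - 2*15*1*cos(15-60)) = 14.3104

14.3104


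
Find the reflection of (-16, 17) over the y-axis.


Reflection across y-axis: (x, y) -> (-x, y)
(-16, 17) -> (16, 17)

(16, 17)


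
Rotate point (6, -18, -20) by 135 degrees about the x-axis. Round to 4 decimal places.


x' = 6
y' = -18*cos(135) - -20*sin(135) = 26.8701
z' = -18*sin(135) + -20*cos(135) = 1.4142

(6, 26.8701, 1.4142)


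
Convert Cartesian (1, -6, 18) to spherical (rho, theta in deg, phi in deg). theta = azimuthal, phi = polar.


rho = sqrt(1^2 + (-6)^2 + 18^2) = 19
theta = atan2(-6, 1) = 279.4623 deg
phi = acos(18/19) = 18.6717 deg

rho = 19, theta = 279.4623 deg, phi = 18.6717 deg


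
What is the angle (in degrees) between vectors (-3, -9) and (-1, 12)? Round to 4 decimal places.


dot = -3*-1 + -9*12 = -105
|u| = 9.4868, |v| = 12.0416
cos(angle) = -0.9191
angle = 156.8014 degrees

156.8014 degrees


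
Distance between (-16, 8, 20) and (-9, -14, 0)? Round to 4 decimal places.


d = sqrt((-9--16)^2 + (-14-8)^2 + (0-20)^2) = 30.545

30.545


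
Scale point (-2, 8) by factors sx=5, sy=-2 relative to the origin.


Scaling: (x*sx, y*sy) = (-2*5, 8*-2) = (-10, -16)

(-10, -16)


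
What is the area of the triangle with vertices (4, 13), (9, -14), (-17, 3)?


Area = |x1(y2-y3) + x2(y3-y1) + x3(y1-y2)| / 2
= |4*(-14-3) + 9*(3-13) + -17*(13--14)| / 2
= 308.5

308.5


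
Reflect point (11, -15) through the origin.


Reflection through origin: (x, y) -> (-x, -y)
(11, -15) -> (-11, 15)

(-11, 15)


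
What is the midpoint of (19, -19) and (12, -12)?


Midpoint = ((19+12)/2, (-19+-12)/2) = (15.5, -15.5)

(15.5, -15.5)


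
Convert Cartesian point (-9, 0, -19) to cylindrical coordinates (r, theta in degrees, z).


r = sqrt((-9)^2 + 0^2) = 9
theta = atan2(0, -9) = 180 deg
z = -19

r = 9, theta = 180 deg, z = -19


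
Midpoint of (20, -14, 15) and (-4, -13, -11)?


Midpoint = ((20+-4)/2, (-14+-13)/2, (15+-11)/2) = (8, -13.5, 2)

(8, -13.5, 2)


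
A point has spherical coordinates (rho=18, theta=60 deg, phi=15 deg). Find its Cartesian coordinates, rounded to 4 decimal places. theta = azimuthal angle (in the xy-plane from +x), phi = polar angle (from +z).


x = 18 * sin(15) * cos(60) = 2.3294
y = 18 * sin(15) * sin(60) = 4.0346
z = 18 * cos(15) = 17.3867

(2.3294, 4.0346, 17.3867)


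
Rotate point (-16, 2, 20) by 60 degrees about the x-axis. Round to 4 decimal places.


x' = -16
y' = 2*cos(60) - 20*sin(60) = -16.3205
z' = 2*sin(60) + 20*cos(60) = 11.7321

(-16, -16.3205, 11.7321)


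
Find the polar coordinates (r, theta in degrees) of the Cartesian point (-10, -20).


r = sqrt((-10)^2 + (-20)^2) = 22.3607
theta = atan2(-20, -10) = 243.4349 degrees

r = 22.3607, theta = 243.4349 degrees


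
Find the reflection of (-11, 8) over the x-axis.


Reflection across x-axis: (x, y) -> (x, -y)
(-11, 8) -> (-11, -8)

(-11, -8)


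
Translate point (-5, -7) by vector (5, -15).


Translation: (x+dx, y+dy) = (-5+5, -7+-15) = (0, -22)

(0, -22)


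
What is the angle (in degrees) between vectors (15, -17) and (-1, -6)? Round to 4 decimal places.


dot = 15*-1 + -17*-6 = 87
|u| = 22.6716, |v| = 6.0828
cos(angle) = 0.6309
angle = 50.886 degrees

50.886 degrees
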